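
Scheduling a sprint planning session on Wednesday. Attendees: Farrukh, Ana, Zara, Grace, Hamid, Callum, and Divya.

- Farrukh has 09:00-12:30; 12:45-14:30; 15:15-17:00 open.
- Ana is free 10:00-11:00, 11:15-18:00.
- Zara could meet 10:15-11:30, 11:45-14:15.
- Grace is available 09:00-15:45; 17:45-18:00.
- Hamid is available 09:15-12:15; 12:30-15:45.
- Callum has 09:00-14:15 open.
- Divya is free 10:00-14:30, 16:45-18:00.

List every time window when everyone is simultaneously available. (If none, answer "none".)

Farrukh ∩ Ana: 10:00-11:00, 11:15-12:30, 12:45-14:30, 15:15-17:00.
Farrukh ∩ Ana ∩ Zara: 10:15-11:00, 11:15-11:30, 11:45-12:30, 12:45-14:15.
Farrukh ∩ Ana ∩ Zara ∩ Grace: 10:15-11:00, 11:15-11:30, 11:45-12:30, 12:45-14:15.
Farrukh ∩ Ana ∩ Zara ∩ Grace ∩ Hamid: 10:15-11:00, 11:15-11:30, 11:45-12:15, 12:45-14:15.
Farrukh ∩ Ana ∩ Zara ∩ Grace ∩ Hamid ∩ Callum: 10:15-11:00, 11:15-11:30, 11:45-12:15, 12:45-14:15.
Farrukh ∩ Ana ∩ Zara ∩ Grace ∩ Hamid ∩ Callum ∩ Divya: 10:15-11:00, 11:15-11:30, 11:45-12:15, 12:45-14:15.

10:15-11:00, 11:15-11:30, 11:45-12:15, 12:45-14:15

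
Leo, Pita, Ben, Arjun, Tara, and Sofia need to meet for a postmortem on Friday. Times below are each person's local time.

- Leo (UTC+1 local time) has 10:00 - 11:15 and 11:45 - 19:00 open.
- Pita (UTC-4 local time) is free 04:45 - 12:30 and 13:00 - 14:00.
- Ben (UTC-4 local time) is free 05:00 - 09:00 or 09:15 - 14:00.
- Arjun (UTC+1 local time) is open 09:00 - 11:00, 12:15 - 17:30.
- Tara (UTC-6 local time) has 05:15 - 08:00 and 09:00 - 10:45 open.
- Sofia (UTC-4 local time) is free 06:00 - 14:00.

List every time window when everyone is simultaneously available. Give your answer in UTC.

11:15-13:00, 13:15-14:00, 15:00-16:30

Leo in UTC: 09:00-10:15, 10:45-18:00 (subtract 1h to convert from UTC+1).
Pita in UTC: 08:45-16:30, 17:00-18:00 (add 4h to convert from UTC-4).
Ben in UTC: 09:00-13:00, 13:15-18:00 (add 4h to convert from UTC-4).
Arjun in UTC: 08:00-10:00, 11:15-16:30 (subtract 1h to convert from UTC+1).
Tara in UTC: 11:15-14:00, 15:00-16:45 (add 6h to convert from UTC-6).
Sofia in UTC: 10:00-18:00 (add 4h to convert from UTC-4).
Leo ∩ Pita: 09:00-10:15, 10:45-16:30, 17:00-18:00.
Leo ∩ Pita ∩ Ben: 09:00-10:15, 10:45-13:00, 13:15-16:30, 17:00-18:00.
Leo ∩ Pita ∩ Ben ∩ Arjun: 09:00-10:00, 11:15-13:00, 13:15-16:30.
Leo ∩ Pita ∩ Ben ∩ Arjun ∩ Tara: 11:15-13:00, 13:15-14:00, 15:00-16:30.
Leo ∩ Pita ∩ Ben ∩ Arjun ∩ Tara ∩ Sofia: 11:15-13:00, 13:15-14:00, 15:00-16:30.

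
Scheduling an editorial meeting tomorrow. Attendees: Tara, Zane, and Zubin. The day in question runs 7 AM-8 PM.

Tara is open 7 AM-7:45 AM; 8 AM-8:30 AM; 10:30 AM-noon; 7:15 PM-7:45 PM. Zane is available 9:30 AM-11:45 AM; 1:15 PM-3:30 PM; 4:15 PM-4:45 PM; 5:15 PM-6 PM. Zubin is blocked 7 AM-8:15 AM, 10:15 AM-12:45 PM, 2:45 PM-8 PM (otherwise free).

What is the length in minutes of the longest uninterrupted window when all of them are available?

Tara free: 07:00-07:45, 08:00-08:30, 10:30-12:00, 19:15-19:45.
Zane free: 09:30-11:45, 13:15-15:30, 16:15-16:45, 17:15-18:00.
Zubin free: 08:15-10:15, 12:45-14:45 (invert busy blocks within the working day).
Tara ∩ Zane: 10:30-11:45.
Tara ∩ Zane ∩ Zubin: ∅.
There is no time when everyone is free.
No common window exists, so the longest block is 0 minutes.

0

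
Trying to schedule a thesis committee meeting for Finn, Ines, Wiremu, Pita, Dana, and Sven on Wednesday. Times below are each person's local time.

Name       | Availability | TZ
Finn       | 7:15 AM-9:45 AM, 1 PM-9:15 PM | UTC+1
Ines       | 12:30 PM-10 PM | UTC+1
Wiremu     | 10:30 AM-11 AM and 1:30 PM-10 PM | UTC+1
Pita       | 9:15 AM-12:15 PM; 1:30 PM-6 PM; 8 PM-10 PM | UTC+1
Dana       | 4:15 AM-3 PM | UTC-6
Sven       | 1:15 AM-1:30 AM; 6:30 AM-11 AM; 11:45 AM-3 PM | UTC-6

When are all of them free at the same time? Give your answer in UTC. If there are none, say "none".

Finn in UTC: 06:15-08:45, 12:00-20:15 (subtract 1h to convert from UTC+1).
Ines in UTC: 11:30-21:00 (subtract 1h to convert from UTC+1).
Wiremu in UTC: 09:30-10:00, 12:30-21:00 (subtract 1h to convert from UTC+1).
Pita in UTC: 08:15-11:15, 12:30-17:00, 19:00-21:00 (subtract 1h to convert from UTC+1).
Dana in UTC: 10:15-21:00 (add 6h to convert from UTC-6).
Sven in UTC: 07:15-07:30, 12:30-17:00, 17:45-21:00 (add 6h to convert from UTC-6).
Finn ∩ Ines: 12:00-20:15.
Finn ∩ Ines ∩ Wiremu: 12:30-20:15.
Finn ∩ Ines ∩ Wiremu ∩ Pita: 12:30-17:00, 19:00-20:15.
Finn ∩ Ines ∩ Wiremu ∩ Pita ∩ Dana: 12:30-17:00, 19:00-20:15.
Finn ∩ Ines ∩ Wiremu ∩ Pita ∩ Dana ∩ Sven: 12:30-17:00, 19:00-20:15.

12:30-17:00, 19:00-20:15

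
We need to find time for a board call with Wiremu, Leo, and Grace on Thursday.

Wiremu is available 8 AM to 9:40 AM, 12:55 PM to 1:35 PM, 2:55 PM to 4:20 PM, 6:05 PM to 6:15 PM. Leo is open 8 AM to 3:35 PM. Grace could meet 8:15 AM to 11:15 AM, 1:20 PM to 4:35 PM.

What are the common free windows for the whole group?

08:15-09:40, 13:20-13:35, 14:55-15:35

Wiremu ∩ Leo: 08:00-09:40, 12:55-13:35, 14:55-15:35.
Wiremu ∩ Leo ∩ Grace: 08:15-09:40, 13:20-13:35, 14:55-15:35.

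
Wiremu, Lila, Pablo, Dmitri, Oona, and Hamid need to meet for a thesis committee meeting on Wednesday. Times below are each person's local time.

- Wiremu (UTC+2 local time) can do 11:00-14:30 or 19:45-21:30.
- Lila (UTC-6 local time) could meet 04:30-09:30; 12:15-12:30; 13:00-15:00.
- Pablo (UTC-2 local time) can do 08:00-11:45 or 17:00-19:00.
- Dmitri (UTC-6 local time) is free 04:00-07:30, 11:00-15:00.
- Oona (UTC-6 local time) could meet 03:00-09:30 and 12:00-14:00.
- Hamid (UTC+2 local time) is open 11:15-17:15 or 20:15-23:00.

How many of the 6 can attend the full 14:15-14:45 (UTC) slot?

Wiremu in UTC: 09:00-12:30, 17:45-19:30 (subtract 2h to convert from UTC+2).
Lila in UTC: 10:30-15:30, 18:15-18:30, 19:00-21:00 (add 6h to convert from UTC-6).
Pablo in UTC: 10:00-13:45, 19:00-21:00 (add 2h to convert from UTC-2).
Dmitri in UTC: 10:00-13:30, 17:00-21:00 (add 6h to convert from UTC-6).
Oona in UTC: 09:00-15:30, 18:00-20:00 (add 6h to convert from UTC-6).
Hamid in UTC: 09:15-15:15, 18:15-21:00 (subtract 2h to convert from UTC+2).
Lila, Oona, and Hamid can make the full 14:15-14:45 slot — that's 3.

3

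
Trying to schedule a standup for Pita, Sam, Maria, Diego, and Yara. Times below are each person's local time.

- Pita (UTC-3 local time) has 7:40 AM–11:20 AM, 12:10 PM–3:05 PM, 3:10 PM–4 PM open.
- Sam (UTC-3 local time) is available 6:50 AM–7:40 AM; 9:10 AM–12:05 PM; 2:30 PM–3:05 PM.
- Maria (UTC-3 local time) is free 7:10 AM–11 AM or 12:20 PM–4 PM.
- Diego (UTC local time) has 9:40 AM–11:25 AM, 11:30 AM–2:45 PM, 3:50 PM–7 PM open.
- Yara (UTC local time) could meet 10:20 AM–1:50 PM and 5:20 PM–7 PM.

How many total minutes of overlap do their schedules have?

135

Pita in UTC: 10:40-14:20, 15:10-18:05, 18:10-19:00 (add 3h to convert from UTC-3).
Sam in UTC: 09:50-10:40, 12:10-15:05, 17:30-18:05 (add 3h to convert from UTC-3).
Maria in UTC: 10:10-14:00, 15:20-19:00 (add 3h to convert from UTC-3).
Diego in UTC: 09:40-11:25, 11:30-14:45, 15:50-19:00.
Yara in UTC: 10:20-13:50, 17:20-19:00.
Pita ∩ Sam: 12:10-14:20, 17:30-18:05.
Pita ∩ Sam ∩ Maria: 12:10-14:00, 17:30-18:05.
Pita ∩ Sam ∩ Maria ∩ Diego: 12:10-14:00, 17:30-18:05.
Pita ∩ Sam ∩ Maria ∩ Diego ∩ Yara: 12:10-13:50, 17:30-18:05.
So the common availability across everyone is 12:10-13:50, 17:30-18:05.
Summing the common windows: 100 + 35 = 135 minutes.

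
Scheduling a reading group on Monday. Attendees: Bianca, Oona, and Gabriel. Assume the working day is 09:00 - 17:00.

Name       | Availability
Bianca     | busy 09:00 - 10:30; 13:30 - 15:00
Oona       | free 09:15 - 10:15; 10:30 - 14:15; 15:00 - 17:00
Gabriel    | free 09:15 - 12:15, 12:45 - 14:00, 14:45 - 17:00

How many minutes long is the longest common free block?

Bianca free: 10:30-13:30, 15:00-17:00 (invert busy blocks within the working day).
Oona free: 09:15-10:15, 10:30-14:15, 15:00-17:00.
Gabriel free: 09:15-12:15, 12:45-14:00, 14:45-17:00.
Bianca ∩ Oona: 10:30-13:30, 15:00-17:00.
Bianca ∩ Oona ∩ Gabriel: 10:30-12:15, 12:45-13:30, 15:00-17:00.
Those are the intersection windows.
The longest is 15:00-17:00 at 120 minutes.

120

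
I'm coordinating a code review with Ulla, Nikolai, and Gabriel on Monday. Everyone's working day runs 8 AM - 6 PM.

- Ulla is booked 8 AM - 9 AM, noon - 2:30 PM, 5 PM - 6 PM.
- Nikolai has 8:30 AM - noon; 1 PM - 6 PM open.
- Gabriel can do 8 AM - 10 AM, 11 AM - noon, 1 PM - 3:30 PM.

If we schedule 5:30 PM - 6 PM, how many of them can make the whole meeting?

Ulla free: 09:00-12:00, 14:30-17:00 (invert busy blocks within the working day).
Nikolai free: 08:30-12:00, 13:00-18:00.
Gabriel free: 08:00-10:00, 11:00-12:00, 13:00-15:30.
Nikolai can make the full 17:30-18:00 slot — that's 1.

1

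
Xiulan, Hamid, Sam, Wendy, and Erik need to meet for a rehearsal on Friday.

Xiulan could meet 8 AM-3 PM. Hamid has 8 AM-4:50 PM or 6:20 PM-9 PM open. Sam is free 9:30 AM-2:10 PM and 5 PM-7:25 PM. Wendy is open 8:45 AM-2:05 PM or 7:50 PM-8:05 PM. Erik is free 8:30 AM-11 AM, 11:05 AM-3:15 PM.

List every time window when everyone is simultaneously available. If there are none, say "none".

09:30-11:00, 11:05-14:05

Xiulan ∩ Hamid: 08:00-15:00.
Xiulan ∩ Hamid ∩ Sam: 09:30-14:10.
Xiulan ∩ Hamid ∩ Sam ∩ Wendy: 09:30-14:05.
Xiulan ∩ Hamid ∩ Sam ∩ Wendy ∩ Erik: 09:30-11:00, 11:05-14:05.
Those are the intersection windows.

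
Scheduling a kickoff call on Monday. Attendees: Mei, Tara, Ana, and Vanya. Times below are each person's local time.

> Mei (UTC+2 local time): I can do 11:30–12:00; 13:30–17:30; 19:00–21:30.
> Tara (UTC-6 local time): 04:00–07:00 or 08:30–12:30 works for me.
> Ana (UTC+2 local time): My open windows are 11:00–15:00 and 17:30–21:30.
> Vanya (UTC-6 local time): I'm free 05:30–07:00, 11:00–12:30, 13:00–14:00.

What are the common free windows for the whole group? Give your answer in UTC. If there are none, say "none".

Mei in UTC: 09:30-10:00, 11:30-15:30, 17:00-19:30 (subtract 2h to convert from UTC+2).
Tara in UTC: 10:00-13:00, 14:30-18:30 (add 6h to convert from UTC-6).
Ana in UTC: 09:00-13:00, 15:30-19:30 (subtract 2h to convert from UTC+2).
Vanya in UTC: 11:30-13:00, 17:00-18:30, 19:00-20:00 (add 6h to convert from UTC-6).
Mei ∩ Tara: 11:30-13:00, 14:30-15:30, 17:00-18:30.
Mei ∩ Tara ∩ Ana: 11:30-13:00, 17:00-18:30.
Mei ∩ Tara ∩ Ana ∩ Vanya: 11:30-13:00, 17:00-18:30.
So the common availability across everyone is 11:30-13:00, 17:00-18:30.

11:30-13:00, 17:00-18:30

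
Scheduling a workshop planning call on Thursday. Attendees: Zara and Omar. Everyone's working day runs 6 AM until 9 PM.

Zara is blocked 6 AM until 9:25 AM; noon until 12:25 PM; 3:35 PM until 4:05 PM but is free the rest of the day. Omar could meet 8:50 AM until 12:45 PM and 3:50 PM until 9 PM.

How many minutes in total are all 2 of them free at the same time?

470

Zara free: 09:25-12:00, 12:25-15:35, 16:05-21:00 (invert busy blocks within the working day).
Omar free: 08:50-12:45, 15:50-21:00.
Zara ∩ Omar: 09:25-12:00, 12:25-12:45, 16:05-21:00.
Summing the common windows: 155 + 20 + 295 = 470 minutes.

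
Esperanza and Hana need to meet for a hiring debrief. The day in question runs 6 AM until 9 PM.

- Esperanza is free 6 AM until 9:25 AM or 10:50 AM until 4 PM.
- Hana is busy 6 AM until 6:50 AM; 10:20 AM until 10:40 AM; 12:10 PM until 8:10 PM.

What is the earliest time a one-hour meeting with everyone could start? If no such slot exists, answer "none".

06:50

Esperanza free: 06:00-09:25, 10:50-16:00.
Hana free: 06:50-10:20, 10:40-12:10, 20:10-21:00 (invert busy blocks within the working day).
Esperanza ∩ Hana: 06:50-09:25, 10:50-12:10.
Those are the intersection windows.
The first common window of at least 60 minutes is 06:50-09:25, so the earliest start is 06:50.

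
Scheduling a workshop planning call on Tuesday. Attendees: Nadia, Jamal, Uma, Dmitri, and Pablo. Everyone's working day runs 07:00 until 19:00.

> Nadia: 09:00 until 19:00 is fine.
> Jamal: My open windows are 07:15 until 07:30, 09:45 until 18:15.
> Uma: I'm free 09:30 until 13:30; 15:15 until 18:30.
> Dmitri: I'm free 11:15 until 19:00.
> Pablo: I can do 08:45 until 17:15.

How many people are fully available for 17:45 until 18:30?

3

Nadia, Uma, and Dmitri can make the full 17:45-18:30 slot — that's 3.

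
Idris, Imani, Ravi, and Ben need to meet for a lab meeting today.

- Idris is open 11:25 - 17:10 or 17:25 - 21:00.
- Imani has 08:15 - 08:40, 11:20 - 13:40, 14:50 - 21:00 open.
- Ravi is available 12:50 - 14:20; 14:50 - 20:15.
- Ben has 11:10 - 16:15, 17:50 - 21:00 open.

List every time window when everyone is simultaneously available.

Idris ∩ Imani: 11:25-13:40, 14:50-17:10, 17:25-21:00.
Idris ∩ Imani ∩ Ravi: 12:50-13:40, 14:50-17:10, 17:25-20:15.
Idris ∩ Imani ∩ Ravi ∩ Ben: 12:50-13:40, 14:50-16:15, 17:50-20:15.

12:50-13:40, 14:50-16:15, 17:50-20:15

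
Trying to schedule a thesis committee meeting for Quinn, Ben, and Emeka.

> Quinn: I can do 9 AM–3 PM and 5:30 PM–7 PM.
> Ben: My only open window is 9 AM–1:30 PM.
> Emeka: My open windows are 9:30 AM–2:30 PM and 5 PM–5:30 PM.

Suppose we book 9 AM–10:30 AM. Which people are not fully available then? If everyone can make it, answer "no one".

Quinn: free for 09:00-10:30. Ben: free for 09:00-10:30. Emeka: not fully free for 09:00-10:30.

Emeka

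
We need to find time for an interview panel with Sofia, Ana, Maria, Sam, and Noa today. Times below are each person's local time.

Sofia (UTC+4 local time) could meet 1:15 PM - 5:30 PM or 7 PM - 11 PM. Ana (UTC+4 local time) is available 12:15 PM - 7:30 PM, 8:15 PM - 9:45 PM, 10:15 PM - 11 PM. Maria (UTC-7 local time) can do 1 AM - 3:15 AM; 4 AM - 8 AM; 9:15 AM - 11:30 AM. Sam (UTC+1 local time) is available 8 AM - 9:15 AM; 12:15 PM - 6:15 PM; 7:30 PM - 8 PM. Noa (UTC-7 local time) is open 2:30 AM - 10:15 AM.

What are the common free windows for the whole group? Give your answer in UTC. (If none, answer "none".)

Sofia in UTC: 09:15-13:30, 15:00-19:00 (subtract 4h to convert from UTC+4).
Ana in UTC: 08:15-15:30, 16:15-17:45, 18:15-19:00 (subtract 4h to convert from UTC+4).
Maria in UTC: 08:00-10:15, 11:00-15:00, 16:15-18:30 (add 7h to convert from UTC-7).
Sam in UTC: 07:00-08:15, 11:15-17:15, 18:30-19:00 (subtract 1h to convert from UTC+1).
Noa in UTC: 09:30-17:15 (add 7h to convert from UTC-7).
Sofia ∩ Ana: 09:15-13:30, 15:00-15:30, 16:15-17:45, 18:15-19:00.
Sofia ∩ Ana ∩ Maria: 09:15-10:15, 11:00-13:30, 16:15-17:45, 18:15-18:30.
Sofia ∩ Ana ∩ Maria ∩ Sam: 11:15-13:30, 16:15-17:15.
Sofia ∩ Ana ∩ Maria ∩ Sam ∩ Noa: 11:15-13:30, 16:15-17:15.

11:15-13:30, 16:15-17:15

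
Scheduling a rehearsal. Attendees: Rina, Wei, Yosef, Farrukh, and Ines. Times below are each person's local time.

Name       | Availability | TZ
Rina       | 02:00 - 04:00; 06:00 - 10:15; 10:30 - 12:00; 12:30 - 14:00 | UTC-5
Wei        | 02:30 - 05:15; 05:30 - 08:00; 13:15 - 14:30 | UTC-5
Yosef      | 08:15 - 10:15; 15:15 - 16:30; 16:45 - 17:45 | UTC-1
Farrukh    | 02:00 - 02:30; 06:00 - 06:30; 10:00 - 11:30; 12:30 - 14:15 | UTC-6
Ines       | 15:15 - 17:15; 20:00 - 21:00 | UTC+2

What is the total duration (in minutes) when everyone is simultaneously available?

Rina in UTC: 07:00-09:00, 11:00-15:15, 15:30-17:00, 17:30-19:00 (add 5h to convert from UTC-5).
Wei in UTC: 07:30-10:15, 10:30-13:00, 18:15-19:30 (add 5h to convert from UTC-5).
Yosef in UTC: 09:15-11:15, 16:15-17:30, 17:45-18:45 (add 1h to convert from UTC-1).
Farrukh in UTC: 08:00-08:30, 12:00-12:30, 16:00-17:30, 18:30-20:15 (add 6h to convert from UTC-6).
Ines in UTC: 13:15-15:15, 18:00-19:00 (subtract 2h to convert from UTC+2).
Rina ∩ Wei: 07:30-09:00, 11:00-13:00, 18:15-19:00.
Rina ∩ Wei ∩ Yosef: 11:00-11:15, 18:15-18:45.
Rina ∩ Wei ∩ Yosef ∩ Farrukh: 18:30-18:45.
Rina ∩ Wei ∩ Yosef ∩ Farrukh ∩ Ines: 18:30-18:45.
That's a single block of 15 minutes.

15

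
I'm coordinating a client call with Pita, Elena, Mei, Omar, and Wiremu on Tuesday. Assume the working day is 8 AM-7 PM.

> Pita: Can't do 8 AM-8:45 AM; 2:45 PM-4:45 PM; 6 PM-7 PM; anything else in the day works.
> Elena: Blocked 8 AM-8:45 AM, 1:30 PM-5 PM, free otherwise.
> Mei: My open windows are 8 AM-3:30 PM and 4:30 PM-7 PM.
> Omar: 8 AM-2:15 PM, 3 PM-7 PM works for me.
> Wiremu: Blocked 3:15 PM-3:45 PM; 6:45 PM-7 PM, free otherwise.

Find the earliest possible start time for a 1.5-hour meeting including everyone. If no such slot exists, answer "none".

Pita free: 08:45-14:45, 16:45-18:00 (invert busy blocks within the working day).
Elena free: 08:45-13:30, 17:00-19:00 (invert busy blocks within the working day).
Mei free: 08:00-15:30, 16:30-19:00.
Omar free: 08:00-14:15, 15:00-19:00.
Wiremu free: 08:00-15:15, 15:45-18:45 (invert busy blocks within the working day).
Pita ∩ Elena: 08:45-13:30, 17:00-18:00.
Pita ∩ Elena ∩ Mei: 08:45-13:30, 17:00-18:00.
Pita ∩ Elena ∩ Mei ∩ Omar: 08:45-13:30, 17:00-18:00.
Pita ∩ Elena ∩ Mei ∩ Omar ∩ Wiremu: 08:45-13:30, 17:00-18:00.
Those are the intersection windows.
The first common window of at least 90 minutes is 08:45-13:30, so the earliest start is 08:45.

08:45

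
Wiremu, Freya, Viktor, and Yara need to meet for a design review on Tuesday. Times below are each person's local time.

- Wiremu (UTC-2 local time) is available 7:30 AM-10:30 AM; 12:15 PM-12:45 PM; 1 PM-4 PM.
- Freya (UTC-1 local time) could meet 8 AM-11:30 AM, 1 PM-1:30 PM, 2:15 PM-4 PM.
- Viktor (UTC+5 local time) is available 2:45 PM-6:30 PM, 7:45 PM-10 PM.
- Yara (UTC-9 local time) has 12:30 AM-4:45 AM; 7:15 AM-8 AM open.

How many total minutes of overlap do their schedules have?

Wiremu in UTC: 09:30-12:30, 14:15-14:45, 15:00-18:00 (add 2h to convert from UTC-2).
Freya in UTC: 09:00-12:30, 14:00-14:30, 15:15-17:00 (add 1h to convert from UTC-1).
Viktor in UTC: 09:45-13:30, 14:45-17:00 (subtract 5h to convert from UTC+5).
Yara in UTC: 09:30-13:45, 16:15-17:00 (add 9h to convert from UTC-9).
Wiremu ∩ Freya: 09:30-12:30, 14:15-14:30, 15:15-17:00.
Wiremu ∩ Freya ∩ Viktor: 09:45-12:30, 15:15-17:00.
Wiremu ∩ Freya ∩ Viktor ∩ Yara: 09:45-12:30, 16:15-17:00.
So the common availability across everyone is 09:45-12:30, 16:15-17:00.
Summing the common windows: 165 + 45 = 210 minutes.

210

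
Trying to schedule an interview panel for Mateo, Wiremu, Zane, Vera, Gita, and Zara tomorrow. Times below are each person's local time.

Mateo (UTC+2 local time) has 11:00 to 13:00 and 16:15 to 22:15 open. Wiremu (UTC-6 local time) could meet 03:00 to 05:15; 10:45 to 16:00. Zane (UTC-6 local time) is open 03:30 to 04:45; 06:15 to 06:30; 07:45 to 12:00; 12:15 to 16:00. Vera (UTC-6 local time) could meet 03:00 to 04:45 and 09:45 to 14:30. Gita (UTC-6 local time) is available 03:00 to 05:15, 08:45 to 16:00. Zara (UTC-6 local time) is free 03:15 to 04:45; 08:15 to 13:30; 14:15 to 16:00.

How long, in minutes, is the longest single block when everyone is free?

75

Mateo in UTC: 09:00-11:00, 14:15-20:15 (subtract 2h to convert from UTC+2).
Wiremu in UTC: 09:00-11:15, 16:45-22:00 (add 6h to convert from UTC-6).
Zane in UTC: 09:30-10:45, 12:15-12:30, 13:45-18:00, 18:15-22:00 (add 6h to convert from UTC-6).
Vera in UTC: 09:00-10:45, 15:45-20:30 (add 6h to convert from UTC-6).
Gita in UTC: 09:00-11:15, 14:45-22:00 (add 6h to convert from UTC-6).
Zara in UTC: 09:15-10:45, 14:15-19:30, 20:15-22:00 (add 6h to convert from UTC-6).
Mateo ∩ Wiremu: 09:00-11:00, 16:45-20:15.
Mateo ∩ Wiremu ∩ Zane: 09:30-10:45, 16:45-18:00, 18:15-20:15.
Mateo ∩ Wiremu ∩ Zane ∩ Vera: 09:30-10:45, 16:45-18:00, 18:15-20:15.
Mateo ∩ Wiremu ∩ Zane ∩ Vera ∩ Gita: 09:30-10:45, 16:45-18:00, 18:15-20:15.
Mateo ∩ Wiremu ∩ Zane ∩ Vera ∩ Gita ∩ Zara: 09:30-10:45, 16:45-18:00, 18:15-19:30.
Those are the intersection windows.
The longest is 09:30-10:45 at 75 minutes.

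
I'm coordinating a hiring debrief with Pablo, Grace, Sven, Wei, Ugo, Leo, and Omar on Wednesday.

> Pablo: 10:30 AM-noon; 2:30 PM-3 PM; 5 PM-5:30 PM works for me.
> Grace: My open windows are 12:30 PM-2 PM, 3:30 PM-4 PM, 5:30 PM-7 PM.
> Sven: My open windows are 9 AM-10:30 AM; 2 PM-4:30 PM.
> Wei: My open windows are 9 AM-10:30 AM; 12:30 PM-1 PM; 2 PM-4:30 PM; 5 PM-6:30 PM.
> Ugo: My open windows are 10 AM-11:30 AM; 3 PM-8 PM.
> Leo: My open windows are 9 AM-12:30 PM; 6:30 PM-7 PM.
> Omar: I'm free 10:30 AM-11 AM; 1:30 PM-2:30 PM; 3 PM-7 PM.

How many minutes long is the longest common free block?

Pablo ∩ Grace: ∅.
Pablo ∩ Grace ∩ Sven: ∅.
Pablo ∩ Grace ∩ Sven ∩ Wei: ∅.
Pablo ∩ Grace ∩ Sven ∩ Wei ∩ Ugo: ∅.
Pablo ∩ Grace ∩ Sven ∩ Wei ∩ Ugo ∩ Leo: ∅.
Pablo ∩ Grace ∩ Sven ∩ Wei ∩ Ugo ∩ Leo ∩ Omar: ∅.
There is no time when everyone is free.
No common window exists, so the longest block is 0 minutes.

0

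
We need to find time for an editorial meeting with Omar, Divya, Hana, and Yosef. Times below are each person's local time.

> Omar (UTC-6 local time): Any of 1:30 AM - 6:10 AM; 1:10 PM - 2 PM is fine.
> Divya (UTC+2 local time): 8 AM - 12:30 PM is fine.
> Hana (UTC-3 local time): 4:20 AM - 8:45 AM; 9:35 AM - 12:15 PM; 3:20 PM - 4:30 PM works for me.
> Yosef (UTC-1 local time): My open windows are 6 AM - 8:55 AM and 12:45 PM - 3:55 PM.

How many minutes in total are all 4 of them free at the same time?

145

Omar in UTC: 07:30-12:10, 19:10-20:00 (add 6h to convert from UTC-6).
Divya in UTC: 06:00-10:30 (subtract 2h to convert from UTC+2).
Hana in UTC: 07:20-11:45, 12:35-15:15, 18:20-19:30 (add 3h to convert from UTC-3).
Yosef in UTC: 07:00-09:55, 13:45-16:55 (add 1h to convert from UTC-1).
Omar ∩ Divya: 07:30-10:30.
Omar ∩ Divya ∩ Hana: 07:30-10:30.
Omar ∩ Divya ∩ Hana ∩ Yosef: 07:30-09:55.
Those are the intersection windows.
That's a single block of 145 minutes.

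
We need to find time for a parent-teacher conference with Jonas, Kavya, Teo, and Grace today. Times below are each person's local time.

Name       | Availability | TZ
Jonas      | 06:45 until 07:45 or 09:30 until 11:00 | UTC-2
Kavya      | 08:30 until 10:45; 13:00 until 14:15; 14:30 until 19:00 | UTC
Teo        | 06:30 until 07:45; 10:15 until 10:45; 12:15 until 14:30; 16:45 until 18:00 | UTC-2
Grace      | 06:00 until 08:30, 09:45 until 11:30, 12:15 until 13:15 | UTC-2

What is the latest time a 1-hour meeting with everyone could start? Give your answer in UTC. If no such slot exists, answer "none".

08:45

Jonas in UTC: 08:45-09:45, 11:30-13:00 (add 2h to convert from UTC-2).
Kavya in UTC: 08:30-10:45, 13:00-14:15, 14:30-19:00.
Teo in UTC: 08:30-09:45, 12:15-12:45, 14:15-16:30, 18:45-20:00 (add 2h to convert from UTC-2).
Grace in UTC: 08:00-10:30, 11:45-13:30, 14:15-15:15 (add 2h to convert from UTC-2).
Jonas ∩ Kavya: 08:45-09:45.
Jonas ∩ Kavya ∩ Teo: 08:45-09:45.
Jonas ∩ Kavya ∩ Teo ∩ Grace: 08:45-09:45.
Those are the intersection windows.
The last common window of at least 60 minutes is 08:45-09:45; a 60-minute meeting can start as late as 08:45 and still end by 09:45.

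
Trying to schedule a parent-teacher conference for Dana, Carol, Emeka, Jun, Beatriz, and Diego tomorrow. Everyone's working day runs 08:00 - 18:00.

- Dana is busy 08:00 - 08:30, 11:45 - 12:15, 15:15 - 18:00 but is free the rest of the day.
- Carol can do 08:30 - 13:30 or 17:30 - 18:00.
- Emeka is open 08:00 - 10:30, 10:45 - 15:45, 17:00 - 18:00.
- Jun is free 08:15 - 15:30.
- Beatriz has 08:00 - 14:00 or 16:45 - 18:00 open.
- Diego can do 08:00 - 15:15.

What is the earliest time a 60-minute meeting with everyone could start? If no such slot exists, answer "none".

08:30

Dana free: 08:30-11:45, 12:15-15:15 (invert busy blocks within the working day).
Carol free: 08:30-13:30, 17:30-18:00.
Emeka free: 08:00-10:30, 10:45-15:45, 17:00-18:00.
Jun free: 08:15-15:30.
Beatriz free: 08:00-14:00, 16:45-18:00.
Diego free: 08:00-15:15.
Dana ∩ Carol: 08:30-11:45, 12:15-13:30.
Dana ∩ Carol ∩ Emeka: 08:30-10:30, 10:45-11:45, 12:15-13:30.
Dana ∩ Carol ∩ Emeka ∩ Jun: 08:30-10:30, 10:45-11:45, 12:15-13:30.
Dana ∩ Carol ∩ Emeka ∩ Jun ∩ Beatriz: 08:30-10:30, 10:45-11:45, 12:15-13:30.
Dana ∩ Carol ∩ Emeka ∩ Jun ∩ Beatriz ∩ Diego: 08:30-10:30, 10:45-11:45, 12:15-13:30.
The first common window of at least 60 minutes is 08:30-10:30, so the earliest start is 08:30.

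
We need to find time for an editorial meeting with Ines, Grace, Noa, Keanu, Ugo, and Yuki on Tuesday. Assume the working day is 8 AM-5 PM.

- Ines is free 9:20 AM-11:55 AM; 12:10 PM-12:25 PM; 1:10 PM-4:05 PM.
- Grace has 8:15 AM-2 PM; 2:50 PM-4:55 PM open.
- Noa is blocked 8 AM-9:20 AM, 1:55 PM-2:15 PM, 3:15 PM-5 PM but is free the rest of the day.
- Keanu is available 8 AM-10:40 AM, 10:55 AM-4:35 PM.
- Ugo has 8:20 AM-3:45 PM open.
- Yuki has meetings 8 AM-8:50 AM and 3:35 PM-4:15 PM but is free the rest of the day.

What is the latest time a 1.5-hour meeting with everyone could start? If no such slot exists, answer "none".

none

Ines free: 09:20-11:55, 12:10-12:25, 13:10-16:05.
Grace free: 08:15-14:00, 14:50-16:55.
Noa free: 09:20-13:55, 14:15-15:15 (invert busy blocks within the working day).
Keanu free: 08:00-10:40, 10:55-16:35.
Ugo free: 08:20-15:45.
Yuki free: 08:50-15:35, 16:15-17:00 (invert busy blocks within the working day).
Ines ∩ Grace: 09:20-11:55, 12:10-12:25, 13:10-14:00, 14:50-16:05.
Ines ∩ Grace ∩ Noa: 09:20-11:55, 12:10-12:25, 13:10-13:55, 14:50-15:15.
Ines ∩ Grace ∩ Noa ∩ Keanu: 09:20-10:40, 10:55-11:55, 12:10-12:25, 13:10-13:55, 14:50-15:15.
Ines ∩ Grace ∩ Noa ∩ Keanu ∩ Ugo: 09:20-10:40, 10:55-11:55, 12:10-12:25, 13:10-13:55, 14:50-15:15.
Ines ∩ Grace ∩ Noa ∩ Keanu ∩ Ugo ∩ Yuki: 09:20-10:40, 10:55-11:55, 12:10-12:25, 13:10-13:55, 14:50-15:15.
No common window is at least 90 minutes long.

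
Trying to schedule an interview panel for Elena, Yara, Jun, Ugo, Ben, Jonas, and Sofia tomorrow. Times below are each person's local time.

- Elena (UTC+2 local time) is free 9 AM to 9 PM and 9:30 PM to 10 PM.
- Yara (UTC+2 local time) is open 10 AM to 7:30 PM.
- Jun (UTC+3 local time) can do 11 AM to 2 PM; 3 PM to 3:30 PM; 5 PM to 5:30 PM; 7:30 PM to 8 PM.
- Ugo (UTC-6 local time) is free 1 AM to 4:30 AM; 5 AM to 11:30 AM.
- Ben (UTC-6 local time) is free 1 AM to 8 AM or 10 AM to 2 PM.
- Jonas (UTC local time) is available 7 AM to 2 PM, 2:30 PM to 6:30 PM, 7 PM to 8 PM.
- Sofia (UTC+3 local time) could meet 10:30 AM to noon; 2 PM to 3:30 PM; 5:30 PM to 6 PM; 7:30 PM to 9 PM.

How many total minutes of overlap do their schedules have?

120

Elena in UTC: 07:00-19:00, 19:30-20:00 (subtract 2h to convert from UTC+2).
Yara in UTC: 08:00-17:30 (subtract 2h to convert from UTC+2).
Jun in UTC: 08:00-11:00, 12:00-12:30, 14:00-14:30, 16:30-17:00 (subtract 3h to convert from UTC+3).
Ugo in UTC: 07:00-10:30, 11:00-17:30 (add 6h to convert from UTC-6).
Ben in UTC: 07:00-14:00, 16:00-20:00 (add 6h to convert from UTC-6).
Jonas in UTC: 07:00-14:00, 14:30-18:30, 19:00-20:00.
Sofia in UTC: 07:30-09:00, 11:00-12:30, 14:30-15:00, 16:30-18:00 (subtract 3h to convert from UTC+3).
Elena ∩ Yara: 08:00-17:30.
Elena ∩ Yara ∩ Jun: 08:00-11:00, 12:00-12:30, 14:00-14:30, 16:30-17:00.
Elena ∩ Yara ∩ Jun ∩ Ugo: 08:00-10:30, 12:00-12:30, 14:00-14:30, 16:30-17:00.
Elena ∩ Yara ∩ Jun ∩ Ugo ∩ Ben: 08:00-10:30, 12:00-12:30, 16:30-17:00.
Elena ∩ Yara ∩ Jun ∩ Ugo ∩ Ben ∩ Jonas: 08:00-10:30, 12:00-12:30, 16:30-17:00.
Elena ∩ Yara ∩ Jun ∩ Ugo ∩ Ben ∩ Jonas ∩ Sofia: 08:00-09:00, 12:00-12:30, 16:30-17:00.
Those are the intersection windows.
Summing the common windows: 60 + 30 + 30 = 120 minutes.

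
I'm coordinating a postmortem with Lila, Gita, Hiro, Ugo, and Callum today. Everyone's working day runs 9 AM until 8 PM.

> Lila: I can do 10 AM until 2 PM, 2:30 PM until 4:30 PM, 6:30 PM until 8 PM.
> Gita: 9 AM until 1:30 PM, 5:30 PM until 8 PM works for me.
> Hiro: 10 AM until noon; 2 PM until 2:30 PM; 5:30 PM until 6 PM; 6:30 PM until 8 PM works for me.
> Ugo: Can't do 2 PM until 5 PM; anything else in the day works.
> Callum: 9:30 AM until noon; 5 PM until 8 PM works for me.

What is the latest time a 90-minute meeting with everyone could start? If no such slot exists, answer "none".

Lila free: 10:00-14:00, 14:30-16:30, 18:30-20:00.
Gita free: 09:00-13:30, 17:30-20:00.
Hiro free: 10:00-12:00, 14:00-14:30, 17:30-18:00, 18:30-20:00.
Ugo free: 09:00-14:00, 17:00-20:00 (invert busy blocks within the working day).
Callum free: 09:30-12:00, 17:00-20:00.
Lila ∩ Gita: 10:00-13:30, 18:30-20:00.
Lila ∩ Gita ∩ Hiro: 10:00-12:00, 18:30-20:00.
Lila ∩ Gita ∩ Hiro ∩ Ugo: 10:00-12:00, 18:30-20:00.
Lila ∩ Gita ∩ Hiro ∩ Ugo ∩ Callum: 10:00-12:00, 18:30-20:00.
Those are the intersection windows.
The last common window of at least 90 minutes is 18:30-20:00; a 90-minute meeting can start as late as 18:30 and still end by 20:00.

18:30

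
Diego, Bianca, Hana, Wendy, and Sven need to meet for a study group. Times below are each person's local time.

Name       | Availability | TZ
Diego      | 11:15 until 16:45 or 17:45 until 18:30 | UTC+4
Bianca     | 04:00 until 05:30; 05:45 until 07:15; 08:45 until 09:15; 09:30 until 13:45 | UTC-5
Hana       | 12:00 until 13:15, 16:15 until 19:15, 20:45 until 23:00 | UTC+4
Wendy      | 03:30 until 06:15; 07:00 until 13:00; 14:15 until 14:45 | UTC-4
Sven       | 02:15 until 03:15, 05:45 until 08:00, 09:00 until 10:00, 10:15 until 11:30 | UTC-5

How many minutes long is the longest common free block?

Diego in UTC: 07:15-12:45, 13:45-14:30 (subtract 4h to convert from UTC+4).
Bianca in UTC: 09:00-10:30, 10:45-12:15, 13:45-14:15, 14:30-18:45 (add 5h to convert from UTC-5).
Hana in UTC: 08:00-09:15, 12:15-15:15, 16:45-19:00 (subtract 4h to convert from UTC+4).
Wendy in UTC: 07:30-10:15, 11:00-17:00, 18:15-18:45 (add 4h to convert from UTC-4).
Sven in UTC: 07:15-08:15, 10:45-13:00, 14:00-15:00, 15:15-16:30 (add 5h to convert from UTC-5).
Diego ∩ Bianca: 09:00-10:30, 10:45-12:15, 13:45-14:15.
Diego ∩ Bianca ∩ Hana: 09:00-09:15, 13:45-14:15.
Diego ∩ Bianca ∩ Hana ∩ Wendy: 09:00-09:15, 13:45-14:15.
Diego ∩ Bianca ∩ Hana ∩ Wendy ∩ Sven: 14:00-14:15.
Those are the intersection windows.
The longest is 14:00-14:15 at 15 minutes.

15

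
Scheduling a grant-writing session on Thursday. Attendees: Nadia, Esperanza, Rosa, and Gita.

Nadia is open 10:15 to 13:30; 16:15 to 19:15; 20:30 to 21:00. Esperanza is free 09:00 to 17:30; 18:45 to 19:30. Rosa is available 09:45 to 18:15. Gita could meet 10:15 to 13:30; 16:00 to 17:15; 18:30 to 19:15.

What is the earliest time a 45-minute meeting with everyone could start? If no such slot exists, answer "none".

10:15

Nadia ∩ Esperanza: 10:15-13:30, 16:15-17:30, 18:45-19:15.
Nadia ∩ Esperanza ∩ Rosa: 10:15-13:30, 16:15-17:30.
Nadia ∩ Esperanza ∩ Rosa ∩ Gita: 10:15-13:30, 16:15-17:15.
Those are the intersection windows.
The first common window of at least 45 minutes is 10:15-13:30, so the earliest start is 10:15.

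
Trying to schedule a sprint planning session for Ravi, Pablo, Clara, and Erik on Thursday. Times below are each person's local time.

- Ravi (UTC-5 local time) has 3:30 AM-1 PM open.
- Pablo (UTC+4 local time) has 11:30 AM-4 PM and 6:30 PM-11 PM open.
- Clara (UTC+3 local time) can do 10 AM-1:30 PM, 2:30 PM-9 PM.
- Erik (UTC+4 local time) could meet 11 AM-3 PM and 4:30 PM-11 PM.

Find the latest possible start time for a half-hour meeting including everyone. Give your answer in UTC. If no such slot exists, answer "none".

17:30

Ravi in UTC: 08:30-18:00 (add 5h to convert from UTC-5).
Pablo in UTC: 07:30-12:00, 14:30-19:00 (subtract 4h to convert from UTC+4).
Clara in UTC: 07:00-10:30, 11:30-18:00 (subtract 3h to convert from UTC+3).
Erik in UTC: 07:00-11:00, 12:30-19:00 (subtract 4h to convert from UTC+4).
Ravi ∩ Pablo: 08:30-12:00, 14:30-18:00.
Ravi ∩ Pablo ∩ Clara: 08:30-10:30, 11:30-12:00, 14:30-18:00.
Ravi ∩ Pablo ∩ Clara ∩ Erik: 08:30-10:30, 14:30-18:00.
So the common availability across everyone is 08:30-10:30, 14:30-18:00.
The last common window of at least 30 minutes is 14:30-18:00; a 30-minute meeting can start as late as 17:30 and still end by 18:00.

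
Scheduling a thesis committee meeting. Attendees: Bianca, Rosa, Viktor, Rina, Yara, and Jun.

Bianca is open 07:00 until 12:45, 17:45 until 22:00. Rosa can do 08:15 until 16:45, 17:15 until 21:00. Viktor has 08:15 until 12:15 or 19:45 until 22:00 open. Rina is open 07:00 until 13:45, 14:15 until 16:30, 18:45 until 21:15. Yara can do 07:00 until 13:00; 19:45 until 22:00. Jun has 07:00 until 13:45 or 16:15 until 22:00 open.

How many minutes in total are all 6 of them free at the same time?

Bianca ∩ Rosa: 08:15-12:45, 17:45-21:00.
Bianca ∩ Rosa ∩ Viktor: 08:15-12:15, 19:45-21:00.
Bianca ∩ Rosa ∩ Viktor ∩ Rina: 08:15-12:15, 19:45-21:00.
Bianca ∩ Rosa ∩ Viktor ∩ Rina ∩ Yara: 08:15-12:15, 19:45-21:00.
Bianca ∩ Rosa ∩ Viktor ∩ Rina ∩ Yara ∩ Jun: 08:15-12:15, 19:45-21:00.
Those are the intersection windows.
Summing the common windows: 240 + 75 = 315 minutes.

315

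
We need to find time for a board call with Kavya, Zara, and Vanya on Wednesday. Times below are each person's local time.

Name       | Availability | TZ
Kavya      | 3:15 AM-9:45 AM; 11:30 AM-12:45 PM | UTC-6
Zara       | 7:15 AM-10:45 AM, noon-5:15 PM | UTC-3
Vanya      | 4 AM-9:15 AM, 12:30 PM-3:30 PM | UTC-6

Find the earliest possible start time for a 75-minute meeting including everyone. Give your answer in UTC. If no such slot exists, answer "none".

10:15

Kavya in UTC: 09:15-15:45, 17:30-18:45 (add 6h to convert from UTC-6).
Zara in UTC: 10:15-13:45, 15:00-20:15 (add 3h to convert from UTC-3).
Vanya in UTC: 10:00-15:15, 18:30-21:30 (add 6h to convert from UTC-6).
Kavya ∩ Zara: 10:15-13:45, 15:00-15:45, 17:30-18:45.
Kavya ∩ Zara ∩ Vanya: 10:15-13:45, 15:00-15:15, 18:30-18:45.
The first common window of at least 75 minutes is 10:15-13:45, so the earliest start is 10:15.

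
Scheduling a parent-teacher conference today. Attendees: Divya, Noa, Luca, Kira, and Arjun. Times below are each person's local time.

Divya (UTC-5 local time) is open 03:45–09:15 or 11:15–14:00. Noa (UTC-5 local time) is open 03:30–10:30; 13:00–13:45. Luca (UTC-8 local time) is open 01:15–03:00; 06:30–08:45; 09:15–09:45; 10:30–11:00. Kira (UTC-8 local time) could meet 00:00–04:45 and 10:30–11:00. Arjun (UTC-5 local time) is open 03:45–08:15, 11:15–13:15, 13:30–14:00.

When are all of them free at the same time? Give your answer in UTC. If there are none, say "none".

09:15-11:00, 18:30-18:45

Divya in UTC: 08:45-14:15, 16:15-19:00 (add 5h to convert from UTC-5).
Noa in UTC: 08:30-15:30, 18:00-18:45 (add 5h to convert from UTC-5).
Luca in UTC: 09:15-11:00, 14:30-16:45, 17:15-17:45, 18:30-19:00 (add 8h to convert from UTC-8).
Kira in UTC: 08:00-12:45, 18:30-19:00 (add 8h to convert from UTC-8).
Arjun in UTC: 08:45-13:15, 16:15-18:15, 18:30-19:00 (add 5h to convert from UTC-5).
Divya ∩ Noa: 08:45-14:15, 18:00-18:45.
Divya ∩ Noa ∩ Luca: 09:15-11:00, 18:30-18:45.
Divya ∩ Noa ∩ Luca ∩ Kira: 09:15-11:00, 18:30-18:45.
Divya ∩ Noa ∩ Luca ∩ Kira ∩ Arjun: 09:15-11:00, 18:30-18:45.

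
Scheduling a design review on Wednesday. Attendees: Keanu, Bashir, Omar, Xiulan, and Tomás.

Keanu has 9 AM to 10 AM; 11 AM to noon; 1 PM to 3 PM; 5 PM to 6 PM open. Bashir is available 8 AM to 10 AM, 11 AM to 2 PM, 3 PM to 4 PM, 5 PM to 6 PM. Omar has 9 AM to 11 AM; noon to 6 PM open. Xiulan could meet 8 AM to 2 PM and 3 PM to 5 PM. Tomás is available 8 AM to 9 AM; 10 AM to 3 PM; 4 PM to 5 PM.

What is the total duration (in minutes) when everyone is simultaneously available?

Keanu ∩ Bashir: 09:00-10:00, 11:00-12:00, 13:00-14:00, 17:00-18:00.
Keanu ∩ Bashir ∩ Omar: 09:00-10:00, 13:00-14:00, 17:00-18:00.
Keanu ∩ Bashir ∩ Omar ∩ Xiulan: 09:00-10:00, 13:00-14:00.
Keanu ∩ Bashir ∩ Omar ∩ Xiulan ∩ Tomás: 13:00-14:00.
That's a single block of 60 minutes.

60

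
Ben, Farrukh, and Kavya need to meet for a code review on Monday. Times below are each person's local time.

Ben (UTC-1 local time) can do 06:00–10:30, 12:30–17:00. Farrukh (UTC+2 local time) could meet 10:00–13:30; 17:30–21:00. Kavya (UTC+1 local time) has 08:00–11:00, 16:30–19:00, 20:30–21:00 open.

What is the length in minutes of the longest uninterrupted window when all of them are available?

150

Ben in UTC: 07:00-11:30, 13:30-18:00 (add 1h to convert from UTC-1).
Farrukh in UTC: 08:00-11:30, 15:30-19:00 (subtract 2h to convert from UTC+2).
Kavya in UTC: 07:00-10:00, 15:30-18:00, 19:30-20:00 (subtract 1h to convert from UTC+1).
Ben ∩ Farrukh: 08:00-11:30, 15:30-18:00.
Ben ∩ Farrukh ∩ Kavya: 08:00-10:00, 15:30-18:00.
So the common availability across everyone is 08:00-10:00, 15:30-18:00.
The longest is 15:30-18:00 at 150 minutes.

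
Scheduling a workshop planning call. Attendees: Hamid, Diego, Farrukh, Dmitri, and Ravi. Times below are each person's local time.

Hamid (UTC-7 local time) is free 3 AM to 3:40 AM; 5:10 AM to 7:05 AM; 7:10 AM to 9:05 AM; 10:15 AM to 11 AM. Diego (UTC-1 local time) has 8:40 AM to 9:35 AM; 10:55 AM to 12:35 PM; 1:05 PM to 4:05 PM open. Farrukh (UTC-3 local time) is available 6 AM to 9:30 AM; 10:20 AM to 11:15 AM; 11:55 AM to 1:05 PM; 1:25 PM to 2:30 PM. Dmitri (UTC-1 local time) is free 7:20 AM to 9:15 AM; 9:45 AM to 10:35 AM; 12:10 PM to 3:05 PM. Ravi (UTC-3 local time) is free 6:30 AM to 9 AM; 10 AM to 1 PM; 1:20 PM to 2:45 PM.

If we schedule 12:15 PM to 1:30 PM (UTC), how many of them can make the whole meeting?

2

Hamid in UTC: 10:00-10:40, 12:10-14:05, 14:10-16:05, 17:15-18:00 (add 7h to convert from UTC-7).
Diego in UTC: 09:40-10:35, 11:55-13:35, 14:05-17:05 (add 1h to convert from UTC-1).
Farrukh in UTC: 09:00-12:30, 13:20-14:15, 14:55-16:05, 16:25-17:30 (add 3h to convert from UTC-3).
Dmitri in UTC: 08:20-10:15, 10:45-11:35, 13:10-16:05 (add 1h to convert from UTC-1).
Ravi in UTC: 09:30-12:00, 13:00-16:00, 16:20-17:45 (add 3h to convert from UTC-3).
Hamid and Diego can make the full 12:15-13:30 slot — that's 2.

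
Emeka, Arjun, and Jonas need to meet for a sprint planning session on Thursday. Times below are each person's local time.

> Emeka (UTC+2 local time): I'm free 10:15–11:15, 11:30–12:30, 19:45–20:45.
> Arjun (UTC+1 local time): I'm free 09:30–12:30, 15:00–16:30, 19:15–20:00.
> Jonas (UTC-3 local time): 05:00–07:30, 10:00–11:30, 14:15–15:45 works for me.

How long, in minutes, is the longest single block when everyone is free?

Emeka in UTC: 08:15-09:15, 09:30-10:30, 17:45-18:45 (subtract 2h to convert from UTC+2).
Arjun in UTC: 08:30-11:30, 14:00-15:30, 18:15-19:00 (subtract 1h to convert from UTC+1).
Jonas in UTC: 08:00-10:30, 13:00-14:30, 17:15-18:45 (add 3h to convert from UTC-3).
Emeka ∩ Arjun: 08:30-09:15, 09:30-10:30, 18:15-18:45.
Emeka ∩ Arjun ∩ Jonas: 08:30-09:15, 09:30-10:30, 18:15-18:45.
The longest is 09:30-10:30 at 60 minutes.

60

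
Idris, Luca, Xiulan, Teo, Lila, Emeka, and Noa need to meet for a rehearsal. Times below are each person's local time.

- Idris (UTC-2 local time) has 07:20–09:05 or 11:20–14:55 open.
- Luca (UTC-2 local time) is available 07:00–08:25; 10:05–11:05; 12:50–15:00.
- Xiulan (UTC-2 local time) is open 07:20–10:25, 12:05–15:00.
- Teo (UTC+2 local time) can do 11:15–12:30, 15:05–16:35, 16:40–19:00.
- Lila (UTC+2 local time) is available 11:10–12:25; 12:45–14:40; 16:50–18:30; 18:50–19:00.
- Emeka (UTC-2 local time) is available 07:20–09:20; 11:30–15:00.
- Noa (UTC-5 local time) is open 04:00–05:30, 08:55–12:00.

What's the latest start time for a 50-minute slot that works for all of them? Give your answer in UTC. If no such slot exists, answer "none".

Idris in UTC: 09:20-11:05, 13:20-16:55 (add 2h to convert from UTC-2).
Luca in UTC: 09:00-10:25, 12:05-13:05, 14:50-17:00 (add 2h to convert from UTC-2).
Xiulan in UTC: 09:20-12:25, 14:05-17:00 (add 2h to convert from UTC-2).
Teo in UTC: 09:15-10:30, 13:05-14:35, 14:40-17:00 (subtract 2h to convert from UTC+2).
Lila in UTC: 09:10-10:25, 10:45-12:40, 14:50-16:30, 16:50-17:00 (subtract 2h to convert from UTC+2).
Emeka in UTC: 09:20-11:20, 13:30-17:00 (add 2h to convert from UTC-2).
Noa in UTC: 09:00-10:30, 13:55-17:00 (add 5h to convert from UTC-5).
Idris ∩ Luca: 09:20-10:25, 14:50-16:55.
Idris ∩ Luca ∩ Xiulan: 09:20-10:25, 14:50-16:55.
Idris ∩ Luca ∩ Xiulan ∩ Teo: 09:20-10:25, 14:50-16:55.
Idris ∩ Luca ∩ Xiulan ∩ Teo ∩ Lila: 09:20-10:25, 14:50-16:30, 16:50-16:55.
Idris ∩ Luca ∩ Xiulan ∩ Teo ∩ Lila ∩ Emeka: 09:20-10:25, 14:50-16:30, 16:50-16:55.
Idris ∩ Luca ∩ Xiulan ∩ Teo ∩ Lila ∩ Emeka ∩ Noa: 09:20-10:25, 14:50-16:30, 16:50-16:55.
So the common availability across everyone is 09:20-10:25, 14:50-16:30, 16:50-16:55.
The last common window of at least 50 minutes is 14:50-16:30; a 50-minute meeting can start as late as 15:40 and still end by 16:30.

15:40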